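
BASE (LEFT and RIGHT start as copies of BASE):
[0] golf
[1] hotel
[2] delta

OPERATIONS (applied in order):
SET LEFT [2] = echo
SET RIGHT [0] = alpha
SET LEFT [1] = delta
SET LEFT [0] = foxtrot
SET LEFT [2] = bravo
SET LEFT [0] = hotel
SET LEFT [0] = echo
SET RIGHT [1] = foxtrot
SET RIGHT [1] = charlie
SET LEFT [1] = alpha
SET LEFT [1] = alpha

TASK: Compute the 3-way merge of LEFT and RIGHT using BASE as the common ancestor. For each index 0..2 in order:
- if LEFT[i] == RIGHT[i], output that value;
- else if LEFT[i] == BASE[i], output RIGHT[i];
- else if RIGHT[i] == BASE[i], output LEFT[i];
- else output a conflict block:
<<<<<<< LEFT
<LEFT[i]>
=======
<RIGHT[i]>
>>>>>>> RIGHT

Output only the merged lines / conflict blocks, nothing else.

Answer: <<<<<<< LEFT
echo
=======
alpha
>>>>>>> RIGHT
<<<<<<< LEFT
alpha
=======
charlie
>>>>>>> RIGHT
bravo

Derivation:
Final LEFT:  [echo, alpha, bravo]
Final RIGHT: [alpha, charlie, delta]
i=0: BASE=golf L=echo R=alpha all differ -> CONFLICT
i=1: BASE=hotel L=alpha R=charlie all differ -> CONFLICT
i=2: L=bravo, R=delta=BASE -> take LEFT -> bravo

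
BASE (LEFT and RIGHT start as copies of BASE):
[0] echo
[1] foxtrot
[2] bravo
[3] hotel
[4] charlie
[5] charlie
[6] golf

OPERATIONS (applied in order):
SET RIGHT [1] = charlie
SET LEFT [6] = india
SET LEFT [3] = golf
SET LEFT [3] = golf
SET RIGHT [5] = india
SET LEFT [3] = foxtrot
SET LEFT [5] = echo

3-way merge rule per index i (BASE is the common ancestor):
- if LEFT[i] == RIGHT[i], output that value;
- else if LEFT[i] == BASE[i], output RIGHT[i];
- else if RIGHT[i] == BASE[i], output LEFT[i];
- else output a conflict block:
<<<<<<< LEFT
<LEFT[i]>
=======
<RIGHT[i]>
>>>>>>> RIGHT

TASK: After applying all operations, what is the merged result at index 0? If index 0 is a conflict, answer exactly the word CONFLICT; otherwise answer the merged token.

Answer: echo

Derivation:
Final LEFT:  [echo, foxtrot, bravo, foxtrot, charlie, echo, india]
Final RIGHT: [echo, charlie, bravo, hotel, charlie, india, golf]
i=0: L=echo R=echo -> agree -> echo
i=1: L=foxtrot=BASE, R=charlie -> take RIGHT -> charlie
i=2: L=bravo R=bravo -> agree -> bravo
i=3: L=foxtrot, R=hotel=BASE -> take LEFT -> foxtrot
i=4: L=charlie R=charlie -> agree -> charlie
i=5: BASE=charlie L=echo R=india all differ -> CONFLICT
i=6: L=india, R=golf=BASE -> take LEFT -> india
Index 0 -> echo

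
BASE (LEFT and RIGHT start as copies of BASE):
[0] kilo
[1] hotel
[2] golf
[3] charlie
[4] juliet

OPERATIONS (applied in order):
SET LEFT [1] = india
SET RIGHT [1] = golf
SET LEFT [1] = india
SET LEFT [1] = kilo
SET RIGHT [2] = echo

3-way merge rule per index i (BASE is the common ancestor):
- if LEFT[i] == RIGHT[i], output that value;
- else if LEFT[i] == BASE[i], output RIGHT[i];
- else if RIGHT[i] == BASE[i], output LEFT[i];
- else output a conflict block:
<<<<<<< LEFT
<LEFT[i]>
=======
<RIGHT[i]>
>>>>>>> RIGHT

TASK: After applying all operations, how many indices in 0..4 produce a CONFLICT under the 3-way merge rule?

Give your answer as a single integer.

Final LEFT:  [kilo, kilo, golf, charlie, juliet]
Final RIGHT: [kilo, golf, echo, charlie, juliet]
i=0: L=kilo R=kilo -> agree -> kilo
i=1: BASE=hotel L=kilo R=golf all differ -> CONFLICT
i=2: L=golf=BASE, R=echo -> take RIGHT -> echo
i=3: L=charlie R=charlie -> agree -> charlie
i=4: L=juliet R=juliet -> agree -> juliet
Conflict count: 1

Answer: 1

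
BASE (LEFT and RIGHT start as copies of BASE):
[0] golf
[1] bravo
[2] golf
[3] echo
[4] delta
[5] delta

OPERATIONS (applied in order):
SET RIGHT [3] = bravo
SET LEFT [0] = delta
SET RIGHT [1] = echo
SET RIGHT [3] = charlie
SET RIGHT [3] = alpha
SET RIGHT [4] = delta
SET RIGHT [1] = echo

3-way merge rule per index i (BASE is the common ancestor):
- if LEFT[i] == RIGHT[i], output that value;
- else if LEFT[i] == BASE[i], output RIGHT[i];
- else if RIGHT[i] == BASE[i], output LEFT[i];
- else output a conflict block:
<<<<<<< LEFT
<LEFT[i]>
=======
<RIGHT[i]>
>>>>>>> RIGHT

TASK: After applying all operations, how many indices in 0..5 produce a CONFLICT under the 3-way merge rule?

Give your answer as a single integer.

Answer: 0

Derivation:
Final LEFT:  [delta, bravo, golf, echo, delta, delta]
Final RIGHT: [golf, echo, golf, alpha, delta, delta]
i=0: L=delta, R=golf=BASE -> take LEFT -> delta
i=1: L=bravo=BASE, R=echo -> take RIGHT -> echo
i=2: L=golf R=golf -> agree -> golf
i=3: L=echo=BASE, R=alpha -> take RIGHT -> alpha
i=4: L=delta R=delta -> agree -> delta
i=5: L=delta R=delta -> agree -> delta
Conflict count: 0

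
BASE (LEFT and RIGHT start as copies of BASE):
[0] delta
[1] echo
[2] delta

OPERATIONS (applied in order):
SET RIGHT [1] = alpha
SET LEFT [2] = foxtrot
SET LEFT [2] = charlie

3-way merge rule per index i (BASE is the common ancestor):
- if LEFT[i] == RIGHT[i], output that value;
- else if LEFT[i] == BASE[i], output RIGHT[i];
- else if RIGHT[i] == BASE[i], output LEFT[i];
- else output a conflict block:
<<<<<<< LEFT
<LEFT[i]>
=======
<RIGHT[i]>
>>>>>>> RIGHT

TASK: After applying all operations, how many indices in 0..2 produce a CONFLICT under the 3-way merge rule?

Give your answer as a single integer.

Final LEFT:  [delta, echo, charlie]
Final RIGHT: [delta, alpha, delta]
i=0: L=delta R=delta -> agree -> delta
i=1: L=echo=BASE, R=alpha -> take RIGHT -> alpha
i=2: L=charlie, R=delta=BASE -> take LEFT -> charlie
Conflict count: 0

Answer: 0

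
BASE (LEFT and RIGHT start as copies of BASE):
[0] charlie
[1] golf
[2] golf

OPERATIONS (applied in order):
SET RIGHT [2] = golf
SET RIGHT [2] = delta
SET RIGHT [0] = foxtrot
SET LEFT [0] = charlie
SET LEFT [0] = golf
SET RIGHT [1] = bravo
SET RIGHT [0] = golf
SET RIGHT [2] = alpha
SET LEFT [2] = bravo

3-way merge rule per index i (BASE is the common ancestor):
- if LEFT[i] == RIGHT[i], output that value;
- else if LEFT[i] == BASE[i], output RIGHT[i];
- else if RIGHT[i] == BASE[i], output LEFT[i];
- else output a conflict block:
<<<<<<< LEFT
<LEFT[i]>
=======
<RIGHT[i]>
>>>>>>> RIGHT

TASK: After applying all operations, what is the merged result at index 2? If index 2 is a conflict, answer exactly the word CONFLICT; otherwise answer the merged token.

Final LEFT:  [golf, golf, bravo]
Final RIGHT: [golf, bravo, alpha]
i=0: L=golf R=golf -> agree -> golf
i=1: L=golf=BASE, R=bravo -> take RIGHT -> bravo
i=2: BASE=golf L=bravo R=alpha all differ -> CONFLICT
Index 2 -> CONFLICT

Answer: CONFLICT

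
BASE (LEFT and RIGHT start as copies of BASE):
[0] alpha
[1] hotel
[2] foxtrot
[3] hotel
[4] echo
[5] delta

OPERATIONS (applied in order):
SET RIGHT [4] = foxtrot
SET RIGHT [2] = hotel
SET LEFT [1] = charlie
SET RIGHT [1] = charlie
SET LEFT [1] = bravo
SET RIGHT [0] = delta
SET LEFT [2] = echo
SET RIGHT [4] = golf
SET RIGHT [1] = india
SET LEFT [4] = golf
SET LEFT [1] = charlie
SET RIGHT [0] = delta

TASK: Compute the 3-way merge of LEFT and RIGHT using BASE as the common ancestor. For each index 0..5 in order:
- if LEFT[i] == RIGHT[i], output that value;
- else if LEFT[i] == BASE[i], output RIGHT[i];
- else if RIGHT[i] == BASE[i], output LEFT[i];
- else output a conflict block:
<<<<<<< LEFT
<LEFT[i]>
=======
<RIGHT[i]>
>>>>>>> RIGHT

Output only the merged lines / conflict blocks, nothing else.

Final LEFT:  [alpha, charlie, echo, hotel, golf, delta]
Final RIGHT: [delta, india, hotel, hotel, golf, delta]
i=0: L=alpha=BASE, R=delta -> take RIGHT -> delta
i=1: BASE=hotel L=charlie R=india all differ -> CONFLICT
i=2: BASE=foxtrot L=echo R=hotel all differ -> CONFLICT
i=3: L=hotel R=hotel -> agree -> hotel
i=4: L=golf R=golf -> agree -> golf
i=5: L=delta R=delta -> agree -> delta

Answer: delta
<<<<<<< LEFT
charlie
=======
india
>>>>>>> RIGHT
<<<<<<< LEFT
echo
=======
hotel
>>>>>>> RIGHT
hotel
golf
delta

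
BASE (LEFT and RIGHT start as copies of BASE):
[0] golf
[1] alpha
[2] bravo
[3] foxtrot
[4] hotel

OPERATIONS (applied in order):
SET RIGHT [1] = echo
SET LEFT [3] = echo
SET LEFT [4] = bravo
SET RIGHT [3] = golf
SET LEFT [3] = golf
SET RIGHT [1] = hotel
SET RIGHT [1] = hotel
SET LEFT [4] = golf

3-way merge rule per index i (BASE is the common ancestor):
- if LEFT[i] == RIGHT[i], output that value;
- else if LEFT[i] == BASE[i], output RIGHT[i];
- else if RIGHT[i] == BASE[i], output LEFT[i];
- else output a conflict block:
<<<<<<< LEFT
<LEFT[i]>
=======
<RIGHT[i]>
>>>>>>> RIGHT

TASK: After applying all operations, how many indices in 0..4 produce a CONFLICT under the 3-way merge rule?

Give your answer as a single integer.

Final LEFT:  [golf, alpha, bravo, golf, golf]
Final RIGHT: [golf, hotel, bravo, golf, hotel]
i=0: L=golf R=golf -> agree -> golf
i=1: L=alpha=BASE, R=hotel -> take RIGHT -> hotel
i=2: L=bravo R=bravo -> agree -> bravo
i=3: L=golf R=golf -> agree -> golf
i=4: L=golf, R=hotel=BASE -> take LEFT -> golf
Conflict count: 0

Answer: 0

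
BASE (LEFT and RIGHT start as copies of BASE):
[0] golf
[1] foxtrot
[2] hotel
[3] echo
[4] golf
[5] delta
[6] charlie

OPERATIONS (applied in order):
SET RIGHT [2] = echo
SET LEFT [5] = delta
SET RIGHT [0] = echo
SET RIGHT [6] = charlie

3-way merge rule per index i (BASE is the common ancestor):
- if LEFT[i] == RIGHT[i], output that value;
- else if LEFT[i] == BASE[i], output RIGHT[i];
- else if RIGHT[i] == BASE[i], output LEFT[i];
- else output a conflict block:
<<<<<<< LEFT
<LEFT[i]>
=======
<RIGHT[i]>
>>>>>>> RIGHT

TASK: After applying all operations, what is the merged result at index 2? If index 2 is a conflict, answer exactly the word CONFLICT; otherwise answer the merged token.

Answer: echo

Derivation:
Final LEFT:  [golf, foxtrot, hotel, echo, golf, delta, charlie]
Final RIGHT: [echo, foxtrot, echo, echo, golf, delta, charlie]
i=0: L=golf=BASE, R=echo -> take RIGHT -> echo
i=1: L=foxtrot R=foxtrot -> agree -> foxtrot
i=2: L=hotel=BASE, R=echo -> take RIGHT -> echo
i=3: L=echo R=echo -> agree -> echo
i=4: L=golf R=golf -> agree -> golf
i=5: L=delta R=delta -> agree -> delta
i=6: L=charlie R=charlie -> agree -> charlie
Index 2 -> echo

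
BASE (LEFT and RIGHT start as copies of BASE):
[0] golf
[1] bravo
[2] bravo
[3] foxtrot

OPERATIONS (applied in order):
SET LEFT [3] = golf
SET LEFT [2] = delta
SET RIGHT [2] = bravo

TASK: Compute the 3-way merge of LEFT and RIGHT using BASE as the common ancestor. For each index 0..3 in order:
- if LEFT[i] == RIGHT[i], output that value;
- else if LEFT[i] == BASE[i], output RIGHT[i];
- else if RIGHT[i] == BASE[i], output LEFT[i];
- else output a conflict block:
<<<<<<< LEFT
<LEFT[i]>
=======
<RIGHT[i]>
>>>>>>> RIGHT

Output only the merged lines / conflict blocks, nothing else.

Answer: golf
bravo
delta
golf

Derivation:
Final LEFT:  [golf, bravo, delta, golf]
Final RIGHT: [golf, bravo, bravo, foxtrot]
i=0: L=golf R=golf -> agree -> golf
i=1: L=bravo R=bravo -> agree -> bravo
i=2: L=delta, R=bravo=BASE -> take LEFT -> delta
i=3: L=golf, R=foxtrot=BASE -> take LEFT -> golf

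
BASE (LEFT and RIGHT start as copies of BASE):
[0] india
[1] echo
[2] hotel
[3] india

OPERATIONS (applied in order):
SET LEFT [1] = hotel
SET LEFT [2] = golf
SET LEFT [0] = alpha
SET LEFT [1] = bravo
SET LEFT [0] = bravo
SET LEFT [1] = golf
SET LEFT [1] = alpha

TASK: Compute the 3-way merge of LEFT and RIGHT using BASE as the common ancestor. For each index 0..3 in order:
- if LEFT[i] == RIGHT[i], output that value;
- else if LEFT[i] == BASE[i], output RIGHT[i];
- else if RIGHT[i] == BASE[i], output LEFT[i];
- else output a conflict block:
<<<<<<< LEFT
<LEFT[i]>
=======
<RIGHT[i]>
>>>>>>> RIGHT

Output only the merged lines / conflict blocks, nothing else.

Answer: bravo
alpha
golf
india

Derivation:
Final LEFT:  [bravo, alpha, golf, india]
Final RIGHT: [india, echo, hotel, india]
i=0: L=bravo, R=india=BASE -> take LEFT -> bravo
i=1: L=alpha, R=echo=BASE -> take LEFT -> alpha
i=2: L=golf, R=hotel=BASE -> take LEFT -> golf
i=3: L=india R=india -> agree -> india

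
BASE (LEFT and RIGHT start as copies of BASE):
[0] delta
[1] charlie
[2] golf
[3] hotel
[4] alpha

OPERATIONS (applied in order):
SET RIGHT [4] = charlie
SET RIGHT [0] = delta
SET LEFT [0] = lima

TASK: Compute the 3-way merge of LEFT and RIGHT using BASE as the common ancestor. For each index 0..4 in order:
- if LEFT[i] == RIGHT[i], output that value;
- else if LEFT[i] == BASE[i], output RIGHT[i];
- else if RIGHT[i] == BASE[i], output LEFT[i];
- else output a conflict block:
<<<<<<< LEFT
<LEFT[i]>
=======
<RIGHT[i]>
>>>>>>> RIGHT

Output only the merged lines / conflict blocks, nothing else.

Final LEFT:  [lima, charlie, golf, hotel, alpha]
Final RIGHT: [delta, charlie, golf, hotel, charlie]
i=0: L=lima, R=delta=BASE -> take LEFT -> lima
i=1: L=charlie R=charlie -> agree -> charlie
i=2: L=golf R=golf -> agree -> golf
i=3: L=hotel R=hotel -> agree -> hotel
i=4: L=alpha=BASE, R=charlie -> take RIGHT -> charlie

Answer: lima
charlie
golf
hotel
charlie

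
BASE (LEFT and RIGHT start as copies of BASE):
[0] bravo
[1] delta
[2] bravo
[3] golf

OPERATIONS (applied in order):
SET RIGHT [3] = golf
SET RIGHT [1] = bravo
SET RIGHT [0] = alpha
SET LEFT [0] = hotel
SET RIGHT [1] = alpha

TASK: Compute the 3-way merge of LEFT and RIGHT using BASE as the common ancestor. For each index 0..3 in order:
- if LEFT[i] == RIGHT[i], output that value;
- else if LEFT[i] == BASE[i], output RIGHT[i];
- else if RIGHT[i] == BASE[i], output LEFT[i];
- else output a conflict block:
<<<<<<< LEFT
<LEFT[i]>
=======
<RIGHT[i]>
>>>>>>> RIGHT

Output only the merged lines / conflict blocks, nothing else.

Answer: <<<<<<< LEFT
hotel
=======
alpha
>>>>>>> RIGHT
alpha
bravo
golf

Derivation:
Final LEFT:  [hotel, delta, bravo, golf]
Final RIGHT: [alpha, alpha, bravo, golf]
i=0: BASE=bravo L=hotel R=alpha all differ -> CONFLICT
i=1: L=delta=BASE, R=alpha -> take RIGHT -> alpha
i=2: L=bravo R=bravo -> agree -> bravo
i=3: L=golf R=golf -> agree -> golf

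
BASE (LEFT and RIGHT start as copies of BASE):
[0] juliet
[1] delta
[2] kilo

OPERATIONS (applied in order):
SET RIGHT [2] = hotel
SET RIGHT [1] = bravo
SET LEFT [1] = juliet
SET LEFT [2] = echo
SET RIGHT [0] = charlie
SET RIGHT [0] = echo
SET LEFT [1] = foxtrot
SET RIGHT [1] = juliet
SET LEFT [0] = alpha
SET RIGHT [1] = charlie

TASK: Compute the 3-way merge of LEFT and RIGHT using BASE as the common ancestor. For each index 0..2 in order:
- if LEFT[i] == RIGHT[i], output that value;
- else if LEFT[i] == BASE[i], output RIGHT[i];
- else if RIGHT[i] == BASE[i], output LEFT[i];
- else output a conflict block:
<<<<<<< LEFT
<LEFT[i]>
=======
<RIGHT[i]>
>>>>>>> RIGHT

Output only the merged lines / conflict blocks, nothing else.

Answer: <<<<<<< LEFT
alpha
=======
echo
>>>>>>> RIGHT
<<<<<<< LEFT
foxtrot
=======
charlie
>>>>>>> RIGHT
<<<<<<< LEFT
echo
=======
hotel
>>>>>>> RIGHT

Derivation:
Final LEFT:  [alpha, foxtrot, echo]
Final RIGHT: [echo, charlie, hotel]
i=0: BASE=juliet L=alpha R=echo all differ -> CONFLICT
i=1: BASE=delta L=foxtrot R=charlie all differ -> CONFLICT
i=2: BASE=kilo L=echo R=hotel all differ -> CONFLICT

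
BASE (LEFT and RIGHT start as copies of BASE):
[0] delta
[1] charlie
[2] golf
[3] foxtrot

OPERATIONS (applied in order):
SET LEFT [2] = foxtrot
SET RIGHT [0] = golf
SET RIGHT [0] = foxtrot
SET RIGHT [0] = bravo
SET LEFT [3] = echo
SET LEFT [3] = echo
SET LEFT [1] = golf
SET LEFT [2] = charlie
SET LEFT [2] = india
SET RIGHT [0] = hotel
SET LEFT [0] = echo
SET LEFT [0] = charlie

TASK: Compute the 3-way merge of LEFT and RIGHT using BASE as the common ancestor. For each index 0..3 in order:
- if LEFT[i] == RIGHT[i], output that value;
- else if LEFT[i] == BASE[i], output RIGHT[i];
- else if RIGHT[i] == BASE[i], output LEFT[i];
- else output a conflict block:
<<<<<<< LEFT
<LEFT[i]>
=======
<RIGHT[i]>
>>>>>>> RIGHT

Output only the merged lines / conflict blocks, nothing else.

Final LEFT:  [charlie, golf, india, echo]
Final RIGHT: [hotel, charlie, golf, foxtrot]
i=0: BASE=delta L=charlie R=hotel all differ -> CONFLICT
i=1: L=golf, R=charlie=BASE -> take LEFT -> golf
i=2: L=india, R=golf=BASE -> take LEFT -> india
i=3: L=echo, R=foxtrot=BASE -> take LEFT -> echo

Answer: <<<<<<< LEFT
charlie
=======
hotel
>>>>>>> RIGHT
golf
india
echo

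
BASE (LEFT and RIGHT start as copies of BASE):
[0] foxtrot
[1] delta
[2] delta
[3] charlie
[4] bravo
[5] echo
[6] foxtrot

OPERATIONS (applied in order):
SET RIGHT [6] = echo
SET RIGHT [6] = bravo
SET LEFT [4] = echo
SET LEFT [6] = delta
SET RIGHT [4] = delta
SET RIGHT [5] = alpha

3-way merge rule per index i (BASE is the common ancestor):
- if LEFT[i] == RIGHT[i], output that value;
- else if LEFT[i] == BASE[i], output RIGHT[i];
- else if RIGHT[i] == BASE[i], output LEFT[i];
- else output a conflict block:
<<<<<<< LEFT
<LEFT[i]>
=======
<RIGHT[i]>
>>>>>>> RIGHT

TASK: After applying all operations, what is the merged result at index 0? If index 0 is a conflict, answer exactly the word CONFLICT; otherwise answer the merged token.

Answer: foxtrot

Derivation:
Final LEFT:  [foxtrot, delta, delta, charlie, echo, echo, delta]
Final RIGHT: [foxtrot, delta, delta, charlie, delta, alpha, bravo]
i=0: L=foxtrot R=foxtrot -> agree -> foxtrot
i=1: L=delta R=delta -> agree -> delta
i=2: L=delta R=delta -> agree -> delta
i=3: L=charlie R=charlie -> agree -> charlie
i=4: BASE=bravo L=echo R=delta all differ -> CONFLICT
i=5: L=echo=BASE, R=alpha -> take RIGHT -> alpha
i=6: BASE=foxtrot L=delta R=bravo all differ -> CONFLICT
Index 0 -> foxtrot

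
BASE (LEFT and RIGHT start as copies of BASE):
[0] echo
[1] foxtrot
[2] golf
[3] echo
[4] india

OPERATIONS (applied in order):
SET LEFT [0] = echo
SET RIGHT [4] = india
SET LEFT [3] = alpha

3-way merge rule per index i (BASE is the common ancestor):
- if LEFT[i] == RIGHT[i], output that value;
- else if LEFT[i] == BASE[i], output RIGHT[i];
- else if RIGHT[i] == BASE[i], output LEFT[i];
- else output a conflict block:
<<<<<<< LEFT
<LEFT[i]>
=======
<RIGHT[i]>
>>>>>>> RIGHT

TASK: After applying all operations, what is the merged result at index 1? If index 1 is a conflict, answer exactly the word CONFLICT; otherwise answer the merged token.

Answer: foxtrot

Derivation:
Final LEFT:  [echo, foxtrot, golf, alpha, india]
Final RIGHT: [echo, foxtrot, golf, echo, india]
i=0: L=echo R=echo -> agree -> echo
i=1: L=foxtrot R=foxtrot -> agree -> foxtrot
i=2: L=golf R=golf -> agree -> golf
i=3: L=alpha, R=echo=BASE -> take LEFT -> alpha
i=4: L=india R=india -> agree -> india
Index 1 -> foxtrot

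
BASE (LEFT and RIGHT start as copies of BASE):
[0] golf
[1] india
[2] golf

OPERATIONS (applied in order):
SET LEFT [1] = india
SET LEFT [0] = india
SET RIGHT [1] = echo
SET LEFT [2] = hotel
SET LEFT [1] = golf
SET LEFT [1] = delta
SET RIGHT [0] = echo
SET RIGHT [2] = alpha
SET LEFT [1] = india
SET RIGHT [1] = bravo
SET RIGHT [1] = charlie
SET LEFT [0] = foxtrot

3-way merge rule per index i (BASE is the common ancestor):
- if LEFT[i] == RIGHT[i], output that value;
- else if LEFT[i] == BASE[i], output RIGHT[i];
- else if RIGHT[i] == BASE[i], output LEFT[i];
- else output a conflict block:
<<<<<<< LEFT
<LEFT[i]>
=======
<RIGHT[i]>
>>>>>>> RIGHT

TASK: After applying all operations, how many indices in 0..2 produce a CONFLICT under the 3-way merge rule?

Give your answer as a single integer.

Final LEFT:  [foxtrot, india, hotel]
Final RIGHT: [echo, charlie, alpha]
i=0: BASE=golf L=foxtrot R=echo all differ -> CONFLICT
i=1: L=india=BASE, R=charlie -> take RIGHT -> charlie
i=2: BASE=golf L=hotel R=alpha all differ -> CONFLICT
Conflict count: 2

Answer: 2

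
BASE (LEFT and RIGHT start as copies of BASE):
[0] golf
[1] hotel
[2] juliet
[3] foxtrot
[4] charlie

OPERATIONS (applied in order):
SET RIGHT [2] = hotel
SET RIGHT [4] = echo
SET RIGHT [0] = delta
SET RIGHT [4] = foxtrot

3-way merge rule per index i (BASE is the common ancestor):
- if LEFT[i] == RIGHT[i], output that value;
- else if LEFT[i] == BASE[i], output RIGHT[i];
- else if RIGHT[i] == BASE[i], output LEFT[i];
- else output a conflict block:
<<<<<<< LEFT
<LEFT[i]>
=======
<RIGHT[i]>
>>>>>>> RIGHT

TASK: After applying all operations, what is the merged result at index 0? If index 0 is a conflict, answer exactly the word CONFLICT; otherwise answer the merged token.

Answer: delta

Derivation:
Final LEFT:  [golf, hotel, juliet, foxtrot, charlie]
Final RIGHT: [delta, hotel, hotel, foxtrot, foxtrot]
i=0: L=golf=BASE, R=delta -> take RIGHT -> delta
i=1: L=hotel R=hotel -> agree -> hotel
i=2: L=juliet=BASE, R=hotel -> take RIGHT -> hotel
i=3: L=foxtrot R=foxtrot -> agree -> foxtrot
i=4: L=charlie=BASE, R=foxtrot -> take RIGHT -> foxtrot
Index 0 -> delta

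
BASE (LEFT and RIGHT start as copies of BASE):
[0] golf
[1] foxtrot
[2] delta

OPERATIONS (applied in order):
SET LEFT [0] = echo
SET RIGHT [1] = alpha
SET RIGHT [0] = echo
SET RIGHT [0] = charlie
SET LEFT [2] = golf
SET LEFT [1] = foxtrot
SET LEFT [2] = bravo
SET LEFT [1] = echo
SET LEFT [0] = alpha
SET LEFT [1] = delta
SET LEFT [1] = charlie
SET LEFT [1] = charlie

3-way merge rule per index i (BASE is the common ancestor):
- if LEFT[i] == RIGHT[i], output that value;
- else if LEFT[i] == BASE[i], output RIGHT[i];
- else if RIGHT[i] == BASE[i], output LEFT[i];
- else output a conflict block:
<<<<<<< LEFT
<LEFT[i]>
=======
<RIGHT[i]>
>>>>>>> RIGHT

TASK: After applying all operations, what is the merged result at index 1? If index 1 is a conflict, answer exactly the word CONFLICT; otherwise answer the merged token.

Answer: CONFLICT

Derivation:
Final LEFT:  [alpha, charlie, bravo]
Final RIGHT: [charlie, alpha, delta]
i=0: BASE=golf L=alpha R=charlie all differ -> CONFLICT
i=1: BASE=foxtrot L=charlie R=alpha all differ -> CONFLICT
i=2: L=bravo, R=delta=BASE -> take LEFT -> bravo
Index 1 -> CONFLICT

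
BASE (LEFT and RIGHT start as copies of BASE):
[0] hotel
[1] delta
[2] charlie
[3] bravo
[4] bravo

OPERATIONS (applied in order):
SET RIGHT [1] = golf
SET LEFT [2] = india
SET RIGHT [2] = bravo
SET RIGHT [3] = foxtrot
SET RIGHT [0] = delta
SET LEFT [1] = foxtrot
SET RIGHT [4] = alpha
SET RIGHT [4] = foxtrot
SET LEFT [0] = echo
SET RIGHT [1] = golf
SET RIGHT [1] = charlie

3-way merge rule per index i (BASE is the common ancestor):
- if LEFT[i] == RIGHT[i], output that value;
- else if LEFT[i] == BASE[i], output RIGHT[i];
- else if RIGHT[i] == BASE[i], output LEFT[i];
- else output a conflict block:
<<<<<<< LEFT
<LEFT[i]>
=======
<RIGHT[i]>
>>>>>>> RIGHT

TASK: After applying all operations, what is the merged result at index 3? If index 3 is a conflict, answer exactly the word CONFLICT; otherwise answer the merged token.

Final LEFT:  [echo, foxtrot, india, bravo, bravo]
Final RIGHT: [delta, charlie, bravo, foxtrot, foxtrot]
i=0: BASE=hotel L=echo R=delta all differ -> CONFLICT
i=1: BASE=delta L=foxtrot R=charlie all differ -> CONFLICT
i=2: BASE=charlie L=india R=bravo all differ -> CONFLICT
i=3: L=bravo=BASE, R=foxtrot -> take RIGHT -> foxtrot
i=4: L=bravo=BASE, R=foxtrot -> take RIGHT -> foxtrot
Index 3 -> foxtrot

Answer: foxtrot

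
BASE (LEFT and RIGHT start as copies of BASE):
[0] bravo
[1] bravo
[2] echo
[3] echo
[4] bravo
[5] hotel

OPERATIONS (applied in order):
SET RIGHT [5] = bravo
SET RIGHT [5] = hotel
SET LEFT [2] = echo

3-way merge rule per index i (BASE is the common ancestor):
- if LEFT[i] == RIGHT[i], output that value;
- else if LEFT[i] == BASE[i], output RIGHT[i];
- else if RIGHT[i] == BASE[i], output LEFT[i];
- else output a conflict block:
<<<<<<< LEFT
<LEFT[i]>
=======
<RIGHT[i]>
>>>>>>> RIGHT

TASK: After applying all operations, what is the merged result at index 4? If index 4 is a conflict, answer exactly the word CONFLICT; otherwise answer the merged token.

Answer: bravo

Derivation:
Final LEFT:  [bravo, bravo, echo, echo, bravo, hotel]
Final RIGHT: [bravo, bravo, echo, echo, bravo, hotel]
i=0: L=bravo R=bravo -> agree -> bravo
i=1: L=bravo R=bravo -> agree -> bravo
i=2: L=echo R=echo -> agree -> echo
i=3: L=echo R=echo -> agree -> echo
i=4: L=bravo R=bravo -> agree -> bravo
i=5: L=hotel R=hotel -> agree -> hotel
Index 4 -> bravo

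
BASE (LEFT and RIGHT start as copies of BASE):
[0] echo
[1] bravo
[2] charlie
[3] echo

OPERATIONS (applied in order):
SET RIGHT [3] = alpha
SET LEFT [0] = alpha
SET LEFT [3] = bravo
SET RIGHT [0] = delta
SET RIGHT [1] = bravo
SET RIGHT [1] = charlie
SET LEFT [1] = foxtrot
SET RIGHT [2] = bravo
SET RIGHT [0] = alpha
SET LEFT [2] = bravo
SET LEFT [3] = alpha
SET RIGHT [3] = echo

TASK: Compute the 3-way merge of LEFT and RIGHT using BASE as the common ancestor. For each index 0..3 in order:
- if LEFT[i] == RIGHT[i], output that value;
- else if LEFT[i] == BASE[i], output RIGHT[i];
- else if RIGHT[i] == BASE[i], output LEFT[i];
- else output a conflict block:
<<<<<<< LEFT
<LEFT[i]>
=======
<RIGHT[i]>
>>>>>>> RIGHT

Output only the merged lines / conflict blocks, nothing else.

Final LEFT:  [alpha, foxtrot, bravo, alpha]
Final RIGHT: [alpha, charlie, bravo, echo]
i=0: L=alpha R=alpha -> agree -> alpha
i=1: BASE=bravo L=foxtrot R=charlie all differ -> CONFLICT
i=2: L=bravo R=bravo -> agree -> bravo
i=3: L=alpha, R=echo=BASE -> take LEFT -> alpha

Answer: alpha
<<<<<<< LEFT
foxtrot
=======
charlie
>>>>>>> RIGHT
bravo
alpha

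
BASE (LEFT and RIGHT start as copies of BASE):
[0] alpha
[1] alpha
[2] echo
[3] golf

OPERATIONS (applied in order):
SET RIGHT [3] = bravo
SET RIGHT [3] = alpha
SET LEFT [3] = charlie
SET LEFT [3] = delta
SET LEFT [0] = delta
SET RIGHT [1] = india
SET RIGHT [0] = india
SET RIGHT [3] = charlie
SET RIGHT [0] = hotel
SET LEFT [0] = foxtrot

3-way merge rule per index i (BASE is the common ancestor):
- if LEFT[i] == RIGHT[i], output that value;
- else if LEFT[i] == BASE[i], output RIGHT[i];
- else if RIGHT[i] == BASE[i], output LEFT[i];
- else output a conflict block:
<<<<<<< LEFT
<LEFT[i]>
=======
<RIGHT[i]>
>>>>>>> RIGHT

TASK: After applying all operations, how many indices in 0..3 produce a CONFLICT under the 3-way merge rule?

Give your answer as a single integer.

Final LEFT:  [foxtrot, alpha, echo, delta]
Final RIGHT: [hotel, india, echo, charlie]
i=0: BASE=alpha L=foxtrot R=hotel all differ -> CONFLICT
i=1: L=alpha=BASE, R=india -> take RIGHT -> india
i=2: L=echo R=echo -> agree -> echo
i=3: BASE=golf L=delta R=charlie all differ -> CONFLICT
Conflict count: 2

Answer: 2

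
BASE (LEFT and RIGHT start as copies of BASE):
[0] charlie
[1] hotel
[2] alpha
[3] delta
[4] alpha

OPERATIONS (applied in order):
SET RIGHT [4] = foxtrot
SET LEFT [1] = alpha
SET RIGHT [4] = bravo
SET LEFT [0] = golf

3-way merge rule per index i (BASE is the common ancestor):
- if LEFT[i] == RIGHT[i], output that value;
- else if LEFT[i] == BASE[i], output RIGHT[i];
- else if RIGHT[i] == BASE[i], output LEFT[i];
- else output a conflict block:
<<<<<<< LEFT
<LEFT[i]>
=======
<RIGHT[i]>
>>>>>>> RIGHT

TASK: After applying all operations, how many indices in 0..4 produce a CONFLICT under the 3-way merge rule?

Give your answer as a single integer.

Final LEFT:  [golf, alpha, alpha, delta, alpha]
Final RIGHT: [charlie, hotel, alpha, delta, bravo]
i=0: L=golf, R=charlie=BASE -> take LEFT -> golf
i=1: L=alpha, R=hotel=BASE -> take LEFT -> alpha
i=2: L=alpha R=alpha -> agree -> alpha
i=3: L=delta R=delta -> agree -> delta
i=4: L=alpha=BASE, R=bravo -> take RIGHT -> bravo
Conflict count: 0

Answer: 0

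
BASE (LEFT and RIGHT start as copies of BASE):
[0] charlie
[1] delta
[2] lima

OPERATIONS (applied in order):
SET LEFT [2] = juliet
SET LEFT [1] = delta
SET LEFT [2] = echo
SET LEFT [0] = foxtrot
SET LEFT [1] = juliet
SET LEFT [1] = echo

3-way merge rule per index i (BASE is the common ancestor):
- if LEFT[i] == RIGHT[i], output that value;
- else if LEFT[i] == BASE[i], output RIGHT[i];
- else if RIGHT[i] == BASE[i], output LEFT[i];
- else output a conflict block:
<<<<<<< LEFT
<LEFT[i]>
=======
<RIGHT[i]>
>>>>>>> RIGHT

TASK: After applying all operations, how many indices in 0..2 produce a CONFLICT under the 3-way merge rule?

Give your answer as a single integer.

Answer: 0

Derivation:
Final LEFT:  [foxtrot, echo, echo]
Final RIGHT: [charlie, delta, lima]
i=0: L=foxtrot, R=charlie=BASE -> take LEFT -> foxtrot
i=1: L=echo, R=delta=BASE -> take LEFT -> echo
i=2: L=echo, R=lima=BASE -> take LEFT -> echo
Conflict count: 0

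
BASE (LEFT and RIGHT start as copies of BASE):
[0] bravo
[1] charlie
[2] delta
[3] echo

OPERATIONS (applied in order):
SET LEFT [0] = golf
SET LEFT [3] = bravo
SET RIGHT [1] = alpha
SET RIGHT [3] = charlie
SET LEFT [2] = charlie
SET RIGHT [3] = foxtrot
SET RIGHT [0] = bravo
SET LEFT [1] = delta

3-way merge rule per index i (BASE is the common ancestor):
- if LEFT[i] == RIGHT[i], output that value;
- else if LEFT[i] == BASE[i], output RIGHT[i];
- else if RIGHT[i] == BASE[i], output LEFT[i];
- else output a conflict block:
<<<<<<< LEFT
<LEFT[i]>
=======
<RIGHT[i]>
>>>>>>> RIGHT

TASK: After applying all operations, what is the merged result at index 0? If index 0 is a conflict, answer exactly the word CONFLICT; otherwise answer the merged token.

Final LEFT:  [golf, delta, charlie, bravo]
Final RIGHT: [bravo, alpha, delta, foxtrot]
i=0: L=golf, R=bravo=BASE -> take LEFT -> golf
i=1: BASE=charlie L=delta R=alpha all differ -> CONFLICT
i=2: L=charlie, R=delta=BASE -> take LEFT -> charlie
i=3: BASE=echo L=bravo R=foxtrot all differ -> CONFLICT
Index 0 -> golf

Answer: golf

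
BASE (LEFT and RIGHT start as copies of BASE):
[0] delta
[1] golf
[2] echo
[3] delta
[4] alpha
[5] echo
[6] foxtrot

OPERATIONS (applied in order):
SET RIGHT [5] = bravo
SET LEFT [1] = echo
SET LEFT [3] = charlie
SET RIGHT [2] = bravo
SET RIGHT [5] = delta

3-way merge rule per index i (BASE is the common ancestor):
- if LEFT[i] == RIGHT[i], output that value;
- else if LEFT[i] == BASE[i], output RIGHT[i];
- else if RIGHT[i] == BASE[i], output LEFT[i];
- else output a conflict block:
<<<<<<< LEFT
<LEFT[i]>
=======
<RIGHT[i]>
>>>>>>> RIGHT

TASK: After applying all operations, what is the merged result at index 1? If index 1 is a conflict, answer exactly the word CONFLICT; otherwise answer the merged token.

Final LEFT:  [delta, echo, echo, charlie, alpha, echo, foxtrot]
Final RIGHT: [delta, golf, bravo, delta, alpha, delta, foxtrot]
i=0: L=delta R=delta -> agree -> delta
i=1: L=echo, R=golf=BASE -> take LEFT -> echo
i=2: L=echo=BASE, R=bravo -> take RIGHT -> bravo
i=3: L=charlie, R=delta=BASE -> take LEFT -> charlie
i=4: L=alpha R=alpha -> agree -> alpha
i=5: L=echo=BASE, R=delta -> take RIGHT -> delta
i=6: L=foxtrot R=foxtrot -> agree -> foxtrot
Index 1 -> echo

Answer: echo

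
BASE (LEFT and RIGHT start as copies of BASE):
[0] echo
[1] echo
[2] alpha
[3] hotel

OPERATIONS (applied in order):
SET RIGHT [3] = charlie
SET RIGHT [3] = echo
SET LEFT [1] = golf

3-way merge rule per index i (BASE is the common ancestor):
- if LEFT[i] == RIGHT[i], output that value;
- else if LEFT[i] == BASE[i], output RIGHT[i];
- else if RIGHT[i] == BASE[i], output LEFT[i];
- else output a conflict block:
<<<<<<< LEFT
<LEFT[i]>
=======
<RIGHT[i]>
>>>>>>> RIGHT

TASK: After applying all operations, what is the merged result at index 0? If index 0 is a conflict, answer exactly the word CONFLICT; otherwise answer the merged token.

Answer: echo

Derivation:
Final LEFT:  [echo, golf, alpha, hotel]
Final RIGHT: [echo, echo, alpha, echo]
i=0: L=echo R=echo -> agree -> echo
i=1: L=golf, R=echo=BASE -> take LEFT -> golf
i=2: L=alpha R=alpha -> agree -> alpha
i=3: L=hotel=BASE, R=echo -> take RIGHT -> echo
Index 0 -> echo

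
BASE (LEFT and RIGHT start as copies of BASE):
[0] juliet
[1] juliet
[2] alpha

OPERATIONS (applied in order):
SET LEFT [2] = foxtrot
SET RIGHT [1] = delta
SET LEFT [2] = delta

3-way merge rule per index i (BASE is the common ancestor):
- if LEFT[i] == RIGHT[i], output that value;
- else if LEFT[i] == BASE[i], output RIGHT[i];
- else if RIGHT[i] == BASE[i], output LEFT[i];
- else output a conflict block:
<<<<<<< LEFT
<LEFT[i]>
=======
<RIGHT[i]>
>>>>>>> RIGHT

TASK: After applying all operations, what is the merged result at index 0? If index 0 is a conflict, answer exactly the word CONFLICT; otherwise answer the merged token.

Final LEFT:  [juliet, juliet, delta]
Final RIGHT: [juliet, delta, alpha]
i=0: L=juliet R=juliet -> agree -> juliet
i=1: L=juliet=BASE, R=delta -> take RIGHT -> delta
i=2: L=delta, R=alpha=BASE -> take LEFT -> delta
Index 0 -> juliet

Answer: juliet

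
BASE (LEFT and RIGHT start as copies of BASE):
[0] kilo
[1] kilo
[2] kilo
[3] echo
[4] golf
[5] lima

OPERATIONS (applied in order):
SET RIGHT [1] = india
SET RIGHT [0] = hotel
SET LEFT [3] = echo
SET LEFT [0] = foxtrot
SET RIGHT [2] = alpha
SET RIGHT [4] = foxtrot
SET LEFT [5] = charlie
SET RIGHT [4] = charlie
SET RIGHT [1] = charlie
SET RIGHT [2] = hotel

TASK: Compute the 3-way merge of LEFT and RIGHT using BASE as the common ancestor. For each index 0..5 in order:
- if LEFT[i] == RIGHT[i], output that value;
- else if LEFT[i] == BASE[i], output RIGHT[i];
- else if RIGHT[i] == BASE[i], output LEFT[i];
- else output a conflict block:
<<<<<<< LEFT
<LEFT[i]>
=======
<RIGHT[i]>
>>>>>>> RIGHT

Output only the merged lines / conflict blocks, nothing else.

Answer: <<<<<<< LEFT
foxtrot
=======
hotel
>>>>>>> RIGHT
charlie
hotel
echo
charlie
charlie

Derivation:
Final LEFT:  [foxtrot, kilo, kilo, echo, golf, charlie]
Final RIGHT: [hotel, charlie, hotel, echo, charlie, lima]
i=0: BASE=kilo L=foxtrot R=hotel all differ -> CONFLICT
i=1: L=kilo=BASE, R=charlie -> take RIGHT -> charlie
i=2: L=kilo=BASE, R=hotel -> take RIGHT -> hotel
i=3: L=echo R=echo -> agree -> echo
i=4: L=golf=BASE, R=charlie -> take RIGHT -> charlie
i=5: L=charlie, R=lima=BASE -> take LEFT -> charlie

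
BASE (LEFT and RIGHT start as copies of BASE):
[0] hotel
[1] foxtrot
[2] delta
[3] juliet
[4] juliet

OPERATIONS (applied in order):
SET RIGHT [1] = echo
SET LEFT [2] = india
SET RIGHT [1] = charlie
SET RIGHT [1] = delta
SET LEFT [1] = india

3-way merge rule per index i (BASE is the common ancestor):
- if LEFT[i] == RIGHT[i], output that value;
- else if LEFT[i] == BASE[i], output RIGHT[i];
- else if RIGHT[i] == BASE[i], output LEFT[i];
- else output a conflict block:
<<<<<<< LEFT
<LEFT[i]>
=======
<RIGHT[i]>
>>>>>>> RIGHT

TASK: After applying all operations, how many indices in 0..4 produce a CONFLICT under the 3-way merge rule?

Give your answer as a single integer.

Answer: 1

Derivation:
Final LEFT:  [hotel, india, india, juliet, juliet]
Final RIGHT: [hotel, delta, delta, juliet, juliet]
i=0: L=hotel R=hotel -> agree -> hotel
i=1: BASE=foxtrot L=india R=delta all differ -> CONFLICT
i=2: L=india, R=delta=BASE -> take LEFT -> india
i=3: L=juliet R=juliet -> agree -> juliet
i=4: L=juliet R=juliet -> agree -> juliet
Conflict count: 1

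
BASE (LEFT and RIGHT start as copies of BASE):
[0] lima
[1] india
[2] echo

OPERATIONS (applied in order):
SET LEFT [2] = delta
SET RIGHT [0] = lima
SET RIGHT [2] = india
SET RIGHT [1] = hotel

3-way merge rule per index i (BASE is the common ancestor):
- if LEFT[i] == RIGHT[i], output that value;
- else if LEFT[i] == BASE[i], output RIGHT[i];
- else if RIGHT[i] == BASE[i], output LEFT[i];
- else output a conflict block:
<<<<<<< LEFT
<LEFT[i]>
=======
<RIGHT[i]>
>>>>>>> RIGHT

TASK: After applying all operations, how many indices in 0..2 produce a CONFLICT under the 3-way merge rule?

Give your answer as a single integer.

Final LEFT:  [lima, india, delta]
Final RIGHT: [lima, hotel, india]
i=0: L=lima R=lima -> agree -> lima
i=1: L=india=BASE, R=hotel -> take RIGHT -> hotel
i=2: BASE=echo L=delta R=india all differ -> CONFLICT
Conflict count: 1

Answer: 1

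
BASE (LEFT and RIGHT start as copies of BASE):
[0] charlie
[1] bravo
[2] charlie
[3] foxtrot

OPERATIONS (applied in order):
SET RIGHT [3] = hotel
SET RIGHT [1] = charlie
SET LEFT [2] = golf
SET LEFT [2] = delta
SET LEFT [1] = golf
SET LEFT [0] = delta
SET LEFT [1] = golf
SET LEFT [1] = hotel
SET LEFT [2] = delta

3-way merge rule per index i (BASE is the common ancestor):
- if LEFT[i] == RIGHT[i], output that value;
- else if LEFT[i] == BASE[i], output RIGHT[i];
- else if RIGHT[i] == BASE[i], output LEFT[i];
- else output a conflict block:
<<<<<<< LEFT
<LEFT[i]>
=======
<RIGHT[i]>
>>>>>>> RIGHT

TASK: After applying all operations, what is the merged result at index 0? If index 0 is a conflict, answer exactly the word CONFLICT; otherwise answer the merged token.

Answer: delta

Derivation:
Final LEFT:  [delta, hotel, delta, foxtrot]
Final RIGHT: [charlie, charlie, charlie, hotel]
i=0: L=delta, R=charlie=BASE -> take LEFT -> delta
i=1: BASE=bravo L=hotel R=charlie all differ -> CONFLICT
i=2: L=delta, R=charlie=BASE -> take LEFT -> delta
i=3: L=foxtrot=BASE, R=hotel -> take RIGHT -> hotel
Index 0 -> delta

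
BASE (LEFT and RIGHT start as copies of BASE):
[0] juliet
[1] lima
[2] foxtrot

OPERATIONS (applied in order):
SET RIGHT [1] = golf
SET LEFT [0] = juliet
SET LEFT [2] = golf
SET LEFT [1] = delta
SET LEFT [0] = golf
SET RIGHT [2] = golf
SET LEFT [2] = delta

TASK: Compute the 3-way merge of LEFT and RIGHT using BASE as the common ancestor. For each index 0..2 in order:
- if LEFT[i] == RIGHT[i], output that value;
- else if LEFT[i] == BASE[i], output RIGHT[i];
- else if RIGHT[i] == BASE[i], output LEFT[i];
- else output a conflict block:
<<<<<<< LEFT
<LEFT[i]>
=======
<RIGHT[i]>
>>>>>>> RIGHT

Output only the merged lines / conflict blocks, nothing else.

Answer: golf
<<<<<<< LEFT
delta
=======
golf
>>>>>>> RIGHT
<<<<<<< LEFT
delta
=======
golf
>>>>>>> RIGHT

Derivation:
Final LEFT:  [golf, delta, delta]
Final RIGHT: [juliet, golf, golf]
i=0: L=golf, R=juliet=BASE -> take LEFT -> golf
i=1: BASE=lima L=delta R=golf all differ -> CONFLICT
i=2: BASE=foxtrot L=delta R=golf all differ -> CONFLICT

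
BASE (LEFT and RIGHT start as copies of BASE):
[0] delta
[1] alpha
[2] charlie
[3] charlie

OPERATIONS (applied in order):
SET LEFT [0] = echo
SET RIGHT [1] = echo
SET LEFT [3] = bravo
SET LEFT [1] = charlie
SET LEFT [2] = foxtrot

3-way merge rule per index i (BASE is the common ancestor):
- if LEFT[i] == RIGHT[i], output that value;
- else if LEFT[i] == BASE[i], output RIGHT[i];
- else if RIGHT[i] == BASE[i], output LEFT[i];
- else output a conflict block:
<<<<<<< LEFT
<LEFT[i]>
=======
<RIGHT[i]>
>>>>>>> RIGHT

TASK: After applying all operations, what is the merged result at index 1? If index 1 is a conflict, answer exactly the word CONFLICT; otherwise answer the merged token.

Answer: CONFLICT

Derivation:
Final LEFT:  [echo, charlie, foxtrot, bravo]
Final RIGHT: [delta, echo, charlie, charlie]
i=0: L=echo, R=delta=BASE -> take LEFT -> echo
i=1: BASE=alpha L=charlie R=echo all differ -> CONFLICT
i=2: L=foxtrot, R=charlie=BASE -> take LEFT -> foxtrot
i=3: L=bravo, R=charlie=BASE -> take LEFT -> bravo
Index 1 -> CONFLICT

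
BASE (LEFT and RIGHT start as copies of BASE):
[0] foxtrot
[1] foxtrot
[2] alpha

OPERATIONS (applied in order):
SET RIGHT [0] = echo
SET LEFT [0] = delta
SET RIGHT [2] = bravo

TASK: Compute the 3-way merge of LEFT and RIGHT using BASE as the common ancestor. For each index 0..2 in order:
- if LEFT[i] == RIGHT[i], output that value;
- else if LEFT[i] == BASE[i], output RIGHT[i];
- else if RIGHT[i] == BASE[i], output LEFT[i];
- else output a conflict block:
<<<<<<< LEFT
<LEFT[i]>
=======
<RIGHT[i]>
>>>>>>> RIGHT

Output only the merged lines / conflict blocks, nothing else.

Answer: <<<<<<< LEFT
delta
=======
echo
>>>>>>> RIGHT
foxtrot
bravo

Derivation:
Final LEFT:  [delta, foxtrot, alpha]
Final RIGHT: [echo, foxtrot, bravo]
i=0: BASE=foxtrot L=delta R=echo all differ -> CONFLICT
i=1: L=foxtrot R=foxtrot -> agree -> foxtrot
i=2: L=alpha=BASE, R=bravo -> take RIGHT -> bravo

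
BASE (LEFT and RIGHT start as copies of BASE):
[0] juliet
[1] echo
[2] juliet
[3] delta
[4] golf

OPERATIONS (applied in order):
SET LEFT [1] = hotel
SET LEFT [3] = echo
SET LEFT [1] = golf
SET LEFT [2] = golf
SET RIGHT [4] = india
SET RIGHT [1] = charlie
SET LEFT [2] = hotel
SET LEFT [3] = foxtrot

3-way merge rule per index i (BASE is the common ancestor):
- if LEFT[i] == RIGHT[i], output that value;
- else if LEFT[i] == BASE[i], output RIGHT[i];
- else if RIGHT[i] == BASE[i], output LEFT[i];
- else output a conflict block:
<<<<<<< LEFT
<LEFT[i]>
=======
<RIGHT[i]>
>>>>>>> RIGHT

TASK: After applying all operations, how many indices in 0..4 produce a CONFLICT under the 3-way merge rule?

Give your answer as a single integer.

Answer: 1

Derivation:
Final LEFT:  [juliet, golf, hotel, foxtrot, golf]
Final RIGHT: [juliet, charlie, juliet, delta, india]
i=0: L=juliet R=juliet -> agree -> juliet
i=1: BASE=echo L=golf R=charlie all differ -> CONFLICT
i=2: L=hotel, R=juliet=BASE -> take LEFT -> hotel
i=3: L=foxtrot, R=delta=BASE -> take LEFT -> foxtrot
i=4: L=golf=BASE, R=india -> take RIGHT -> india
Conflict count: 1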